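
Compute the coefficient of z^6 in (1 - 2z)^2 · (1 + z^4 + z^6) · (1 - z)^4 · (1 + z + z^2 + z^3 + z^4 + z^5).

19

(1 - 2z)^2 has coefficients 1,-4,4 for degrees 0…2.
(1 + z^4 + z^6) has coefficients 1,0,0,0,1,0,1 for degrees 0…6.
Multiplying by (1 - z)^4 gives running coefficients 1,-4,6,-4,2,-4,7 for degrees 0…6.
Finally multiplying by (1 + z + z^2 + z^3 + z^4 + z^5), the product of all factors after the first has coefficients 1,-3,3,-1,1,-3,3 for degrees 0…6.
[z^6] = 1·3 − 4·(-3) + 4·1 = 19.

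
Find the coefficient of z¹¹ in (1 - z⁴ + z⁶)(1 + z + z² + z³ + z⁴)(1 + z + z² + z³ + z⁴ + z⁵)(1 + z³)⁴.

32

(1 - z⁴ + z⁶) has coefficients 1,0,0,0,-1,0,1 for degrees 0…6.
(1 + z + z² + z³ + z⁴) has coefficients 1,1,1,1,1,0,0,0,0,0,0,0 for degrees 0…11.
Multiplying by (1 + z + z² + z³ + z⁴ + z⁵) gives running coefficients 1,2,3,4,5,5,4,3,2,1,0,0 for degrees 0…11.
Finally multiplying by (1 + z³)⁴, the product of all factors after the first has coefficients 1,2,3,8,13,17,26,35,40,45,50,50 for degrees 0…11.
[z¹¹] = 1·50 − 1·35 + 1·17 = 32.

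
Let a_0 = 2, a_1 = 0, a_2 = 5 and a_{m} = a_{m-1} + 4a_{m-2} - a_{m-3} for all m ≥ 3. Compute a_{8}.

662

The ordinary generating function has denominator 1 - z - 4z^2 + z^3.
Iterating the recurrence: a_0,…,a_{8} = 2, 0, 5, 3, 23, 30, 119, 216, 662.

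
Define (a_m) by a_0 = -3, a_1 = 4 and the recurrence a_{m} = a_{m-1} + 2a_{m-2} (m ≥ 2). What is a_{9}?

The ordinary generating function has denominator 1 - q - 2q^2.
Iterating the recurrence: a_0,…,a_{9} = -3, 4, -2, 6, 2, 14, 18, 46, 82, 174.

174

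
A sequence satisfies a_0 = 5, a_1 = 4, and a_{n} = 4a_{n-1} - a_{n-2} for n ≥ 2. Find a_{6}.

2075

The ordinary generating function has denominator 1 - 4x + x^2.
Iterating the recurrence: a_0,…,a_{6} = 5, 4, 11, 40, 149, 556, 2075.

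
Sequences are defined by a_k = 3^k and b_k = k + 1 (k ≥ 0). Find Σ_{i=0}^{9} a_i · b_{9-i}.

44281

The convolution is the t^9 coefficient of A(t)B(t).
Σ = 1·10 + 3·9 + 9·8 + 27·7 + 81·6 + 243·5 + 729·4 + 2187·3 + 6561·2 + 19683·1 = 44281.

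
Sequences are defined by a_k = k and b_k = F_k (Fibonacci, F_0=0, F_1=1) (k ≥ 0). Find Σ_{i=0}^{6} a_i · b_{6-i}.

26

Write out a_i and b_{6-i} for i = 0,…,6 and sum the products.
Σ = 0·8 + 1·5 + 2·3 + 3·2 + 4·1 + 5·1 + 6·0 = 26.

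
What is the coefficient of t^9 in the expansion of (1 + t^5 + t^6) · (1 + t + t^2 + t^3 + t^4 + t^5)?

2

(1 + t^5 + t^6) has coefficients 1,0,0,0,0,1,1 for degrees 0…6.
(1 + t + t^2 + t^3 + t^4 + t^5) has coefficients 1,1,1,1,1,1,0,0,0,0 for degrees 0…9.
[t^9] = 1·0 + 1·1 + 1·1 = 2.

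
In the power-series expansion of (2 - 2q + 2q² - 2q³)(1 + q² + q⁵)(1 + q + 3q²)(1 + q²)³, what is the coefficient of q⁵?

-28

(2 - 2q + 2q² - 2q³) has coefficients 2,-2,2,-2 for degrees 0…3.
(1 + q² + q⁵) has coefficients 1,0,1,0,0,1 for degrees 0…5.
Multiplying by (1 + q + 3q²) gives running coefficients 1,1,4,1,3,1 for degrees 0…5.
Finally multiplying by (1 + q²)³, the product of all factors after the first has coefficients 1,1,7,4,18,7 for degrees 0…5.
[q⁵] = 2·7 − 2·18 + 2·4 − 2·7 = -28.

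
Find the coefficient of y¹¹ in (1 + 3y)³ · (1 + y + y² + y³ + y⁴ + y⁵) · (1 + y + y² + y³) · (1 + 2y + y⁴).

(1 + 3y)³ has coefficients 1,9,27,27 for degrees 0…3.
(1 + y + y² + y³ + y⁴ + y⁵) has coefficients 1,1,1,1,1,1,0,0,0,0,0,0 for degrees 0…11.
Multiplying by (1 + y + y² + y³) gives running coefficients 1,2,3,4,4,4,3,2,1,0,0,0 for degrees 0…11.
Finally multiplying by (1 + 2y + y⁴), the product of all factors after the first has coefficients 1,4,7,10,13,14,14,12,9,6,3,2 for degrees 0…11.
[y¹¹] = 1·2 + 9·3 + 27·6 + 27·9 = 434.

434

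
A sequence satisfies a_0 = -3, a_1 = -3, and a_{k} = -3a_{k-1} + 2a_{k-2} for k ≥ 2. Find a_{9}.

-29415

The ordinary generating function has denominator 1 + 3y - 2y^2.
Iterating the recurrence: a_0,…,a_{9} = -3, -3, 3, -15, 51, -183, 651, -2319, 8259, -29415.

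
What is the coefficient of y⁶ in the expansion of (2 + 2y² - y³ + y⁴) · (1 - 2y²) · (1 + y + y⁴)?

-2

(2 + 2y² - y³ + y⁴) has coefficients 2,0,2,-1,1 for degrees 0…4.
(1 - 2y²) has coefficients 1,0,-2,0,0,0,0 for degrees 0…6.
Finally multiplying by (1 + y + y⁴), the product of all factors after the first has coefficients 1,1,-2,-2,1,0,-2 for degrees 0…6.
[y⁶] = 2·(-2) + 2·1 − 1·(-2) + 1·(-2) = -2.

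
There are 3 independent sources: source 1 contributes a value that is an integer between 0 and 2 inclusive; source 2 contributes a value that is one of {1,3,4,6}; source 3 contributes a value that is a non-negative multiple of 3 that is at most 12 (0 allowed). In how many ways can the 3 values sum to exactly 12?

The generating function for the choices is (1 + y + y^2)·(y + y^3 + y^4 + y^6)·(1 + y^3 + y^6 + y^9 + y^12); the count is [y^12].
(1 + y + y^2) has coefficients 1,1,1 for degrees 0…2.
(y + y^3 + y^4 + y^6) has coefficients 0,1,0,1,1,0,1,0,0,0,0,0,0 for degrees 0…12.
Finally multiplying by (1 + y^3 + y^6 + y^9 + y^12), the product of all factors after the first has coefficients 0,1,0,1,2,0,2,2,0,2,2,0,2 for degrees 0…12.
[y^12] = 1·2 + 1·0 + 1·2 = 4.

4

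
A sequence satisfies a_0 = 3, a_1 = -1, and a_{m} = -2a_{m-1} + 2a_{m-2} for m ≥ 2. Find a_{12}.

The ordinary generating function has denominator 1 + 2t - 2t^2.
Iterating the recurrence: a_0,…,a_{12} = 3, -1, 8, -18, 52, -140, 384, -1048, 2864, -7824, 21376, -58400, 159552.

159552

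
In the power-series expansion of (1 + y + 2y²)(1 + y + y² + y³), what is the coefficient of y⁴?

3

(1 + y + 2y²) has coefficients 1,1,2 for degrees 0…2.
(1 + y + y² + y³) has coefficients 1,1,1,1,0 for degrees 0…4.
[y⁴] = 1·0 + 1·1 + 2·1 = 3.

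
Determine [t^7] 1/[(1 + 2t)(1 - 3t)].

1261

Partial fractions give a closed form: a_n = (2/5)·(-2)^n + (3/5)·3^n.
At n = 7: a_7 = 1261.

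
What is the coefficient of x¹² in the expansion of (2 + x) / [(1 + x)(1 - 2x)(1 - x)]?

Partial fractions give a closed form: a_n = (1/6)·(-1)^n + (10/3)·2^n + (-3/2)·1^n.
At n = 12: a_12 = 13652.

13652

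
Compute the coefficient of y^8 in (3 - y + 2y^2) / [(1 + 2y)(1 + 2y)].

8832

The denominator gives the recurrence a_n = −4a_(n−1) − 4a_(n−2) for n ≥ 3; the numerator fixes a_0 = 3, a_1 = -13, a_2 = 42.
Iterating: 3, -13, 42, -116, 296, -720, 1696, -3904, 8832, so a_8 = 8832.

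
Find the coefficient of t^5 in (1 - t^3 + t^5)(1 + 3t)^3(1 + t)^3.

(1 - t^3 + t^5) has coefficients 1,0,0,-1,0,1 for degrees 0…5.
(1 + 3t)^3 has coefficients 1,9,27,27,0,0 for degrees 0…5.
Finally multiplying by (1 + t)^3, the product of all factors after the first has coefficients 1,12,57,136,171,108 for degrees 0…5.
[t^5] = 1·108 − 1·57 + 1·1 = 52.

52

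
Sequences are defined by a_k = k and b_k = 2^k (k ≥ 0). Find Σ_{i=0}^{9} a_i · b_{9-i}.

The convolution is the x^9 coefficient of A(x)B(x).
Σ = 0·512 + 1·256 + 2·128 + 3·64 + 4·32 + 5·16 + 6·8 + 7·4 + 8·2 + 9·1 = 1013.

1013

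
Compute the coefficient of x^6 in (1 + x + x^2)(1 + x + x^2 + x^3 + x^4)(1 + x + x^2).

(1 + x + x^2) has coefficients 1,1,1 for degrees 0…2.
(1 + x + x^2 + x^3 + x^4) has coefficients 1,1,1,1,1,0,0 for degrees 0…6.
Finally multiplying by (1 + x + x^2), the product of all factors after the first has coefficients 1,2,3,3,3,2,1 for degrees 0…6.
[x^6] = 1·1 + 1·2 + 1·3 = 6.

6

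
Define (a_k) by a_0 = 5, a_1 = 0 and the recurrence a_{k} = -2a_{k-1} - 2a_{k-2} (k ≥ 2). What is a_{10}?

The ordinary generating function has denominator 1 + 2t + 2t^2.
Iterating the recurrence: a_0,…,a_{10} = 5, 0, -10, 20, -20, 0, 40, -80, 80, 0, -160.

-160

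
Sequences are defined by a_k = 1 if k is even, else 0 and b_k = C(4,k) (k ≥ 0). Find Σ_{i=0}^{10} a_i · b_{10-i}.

8

The convolution is the x^10 coefficient of A(x)B(x).
Σ = 1·0 + 0·0 + 1·0 + 0·0 + 1·0 + 0·0 + 1·1 + 0·4 + 1·6 + 0·4 + 1·1 = 8.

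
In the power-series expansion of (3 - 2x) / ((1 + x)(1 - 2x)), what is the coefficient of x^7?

169

The denominator gives the recurrence a_n = a_(n−1) + 2a_(n−2) for n ≥ 3; the numerator fixes a_0 = 3, a_1 = 1, a_2 = 7.
Iterating: 3, 1, 7, 9, 23, 41, 87, 169, so a_7 = 169.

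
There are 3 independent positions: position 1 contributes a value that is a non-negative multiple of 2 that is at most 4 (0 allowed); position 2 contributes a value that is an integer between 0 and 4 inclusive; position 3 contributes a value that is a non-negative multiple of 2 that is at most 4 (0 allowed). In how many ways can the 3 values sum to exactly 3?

The generating function for the choices is (1 + q^2 + q^4)·(1 + q + q^2 + q^3 + q^4)·(1 + q^2 + q^4); the count is [q^3].
(1 + q^2 + q^4) has coefficients 1,0,1,0 for degrees 0…3.
(1 + q + q^2 + q^3 + q^4) has coefficients 1,1,1,1 for degrees 0…3.
Finally multiplying by (1 + q^2 + q^4), the product of all factors after the first has coefficients 1,1,2,2 for degrees 0…3.
[q^3] = 1·2 + 1·1 = 3.

3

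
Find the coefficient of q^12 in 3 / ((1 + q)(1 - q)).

The denominator gives the recurrence a_n = a_(n−2) for n ≥ 2; the numerator fixes a_0 = 3, a_1 = 0.
Iterating: 3, 0, 3, 0, 3, 0, 3, 0, 3, 0, 3, 0, 3, so a_12 = 3.

3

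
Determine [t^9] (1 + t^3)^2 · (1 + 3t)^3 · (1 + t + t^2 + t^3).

(1 + t^3)^2 has coefficients 1,0,0,2,0,0,1 for degrees 0…6.
(1 + 3t)^3 has coefficients 1,9,27,27,0,0,0,0,0,0 for degrees 0…9.
Finally multiplying by (1 + t + t^2 + t^3), the product of all factors after the first has coefficients 1,10,37,64,63,54,27,0,0,0 for degrees 0…9.
[t^9] = 1·0 + 2·27 + 1·64 = 118.

118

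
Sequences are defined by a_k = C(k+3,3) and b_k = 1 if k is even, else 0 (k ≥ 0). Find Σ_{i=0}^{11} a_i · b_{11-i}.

The convolution is the t^11 coefficient of A(t)B(t).
Σ = 1·0 + 4·1 + 10·0 + 20·1 + 35·0 + 56·1 + 84·0 + 120·1 + 165·0 + 220·1 + 286·0 + 364·1 = 784.

784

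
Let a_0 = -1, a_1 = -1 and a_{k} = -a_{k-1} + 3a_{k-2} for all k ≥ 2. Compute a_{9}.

The ordinary generating function has denominator 1 + t - 3t^2.
Iterating the recurrence: a_0,…,a_{9} = -1, -1, -2, -1, -5, 2, -17, 23, -74, 143.

143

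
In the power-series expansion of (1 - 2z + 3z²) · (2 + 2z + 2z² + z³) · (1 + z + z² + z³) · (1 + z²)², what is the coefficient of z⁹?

28

(1 - 2z + 3z²) has coefficients 1,-2,3 for degrees 0…2.
(2 + 2z + 2z² + z³) has coefficients 2,2,2,1,0,0,0,0,0,0 for degrees 0…9.
Multiplying by (1 + z + z² + z³) gives running coefficients 2,4,6,7,5,3,1,0,0,0 for degrees 0…9.
Finally multiplying by (1 + z²)², the product of all factors after the first has coefficients 2,4,10,15,19,21,17,13,7,3 for degrees 0…9.
[z⁹] = 1·3 − 2·7 + 3·13 = 28.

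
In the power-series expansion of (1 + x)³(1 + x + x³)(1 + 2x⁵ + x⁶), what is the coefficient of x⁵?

(1 + x)³ has coefficients 1,3,3,1 for degrees 0…3.
(1 + x + x³) has coefficients 1,1,0,1,0,0 for degrees 0…5.
Finally multiplying by (1 + 2x⁵ + x⁶), the product of all factors after the first has coefficients 1,1,0,1,0,2 for degrees 0…5.
[x⁵] = 1·2 + 3·0 + 3·1 + 1·0 = 5.

5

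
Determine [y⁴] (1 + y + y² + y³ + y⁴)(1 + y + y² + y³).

(1 + y + y² + y³ + y⁴) has coefficients 1,1,1,1,1 for degrees 0…4.
(1 + y + y² + y³) has coefficients 1,1,1,1,0 for degrees 0…4.
[y⁴] = 1·0 + 1·1 + 1·1 + 1·1 + 1·1 = 4.

4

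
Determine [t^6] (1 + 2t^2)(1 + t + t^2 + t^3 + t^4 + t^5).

2

(1 + 2t^2) has coefficients 1,0,2 for degrees 0…2.
(1 + t + t^2 + t^3 + t^4 + t^5) has coefficients 1,1,1,1,1,1,0 for degrees 0…6.
[t^6] = 1·0 + 2·1 = 2.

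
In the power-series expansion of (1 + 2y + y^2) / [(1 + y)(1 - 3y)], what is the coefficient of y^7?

The denominator gives the recurrence a_n = 2a_(n−1) + 3a_(n−2) for n ≥ 3; the numerator fixes a_0 = 1, a_1 = 4, a_2 = 12.
Iterating: 1, 4, 12, 36, 108, 324, 972, 2916, so a_7 = 2916.

2916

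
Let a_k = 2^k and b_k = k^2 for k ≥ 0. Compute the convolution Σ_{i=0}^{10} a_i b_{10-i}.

5998

Write out a_i and b_{10-i} for i = 0,…,10 and sum the products.
Σ = 1·100 + 2·81 + 4·64 + 8·49 + 16·36 + 32·25 + 64·16 + 128·9 + 256·4 + 512·1 + 1024·0 = 5998.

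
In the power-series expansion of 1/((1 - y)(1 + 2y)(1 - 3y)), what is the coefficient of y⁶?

673

The denominator gives the recurrence a_n = 2a_(n−1) + 5a_(n−2) − 6a_(n−3) for n ≥ 3; the numerator fixes a_0 = 1, a_1 = 2, a_2 = 9.
Iterating: 1, 2, 9, 22, 77, 210, 673, so a_6 = 673.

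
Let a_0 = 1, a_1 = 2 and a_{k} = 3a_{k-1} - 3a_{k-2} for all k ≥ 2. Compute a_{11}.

243

The ordinary generating function has denominator 1 - 3q + 3q^2.
Iterating the recurrence: a_0,…,a_{11} = 1, 2, 3, 3, 0, -9, -27, -54, -81, -81, 0, 243.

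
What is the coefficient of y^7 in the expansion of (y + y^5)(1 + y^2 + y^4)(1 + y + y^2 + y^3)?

(y + y^5) has coefficients 0,1,0,0,0,1 for degrees 0…5.
(1 + y^2 + y^4) has coefficients 1,0,1,0,1,0,0,0 for degrees 0…7.
Finally multiplying by (1 + y + y^2 + y^3), the product of all factors after the first has coefficients 1,1,2,2,2,2,1,1 for degrees 0…7.
[y^7] = 1·1 + 1·2 = 3.

3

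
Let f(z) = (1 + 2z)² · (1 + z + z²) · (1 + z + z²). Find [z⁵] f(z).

(1 + 2z)² has coefficients 1,4,4 for degrees 0…2.
(1 + z + z²) has coefficients 1,1,1,0,0,0 for degrees 0…5.
Finally multiplying by (1 + z + z²), the product of all factors after the first has coefficients 1,2,3,2,1,0 for degrees 0…5.
[z⁵] = 1·0 + 4·1 + 4·2 = 12.

12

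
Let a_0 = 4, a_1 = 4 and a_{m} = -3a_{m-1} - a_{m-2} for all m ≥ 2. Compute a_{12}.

The ordinary generating function has denominator 1 + 3q + q^2.
Iterating the recurrence: a_0,…,a_{12} = 4, 4, -16, 44, -116, 304, -796, 2084, -5456, 14284, -37396, 97904, -256316.

-256316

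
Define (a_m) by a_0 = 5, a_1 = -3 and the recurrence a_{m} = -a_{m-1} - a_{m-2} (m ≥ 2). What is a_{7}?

The ordinary generating function has denominator 1 + x + x^2.
Iterating the recurrence: a_0,…,a_{7} = 5, -3, -2, 5, -3, -2, 5, -3.

-3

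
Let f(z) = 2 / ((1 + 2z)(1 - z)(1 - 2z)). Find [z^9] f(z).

682

Partial fractions give a closed form: a_n = (2/3)·(-2)^n + (-2/3)·1^n + (2)·2^n.
At n = 9: a_9 = 682.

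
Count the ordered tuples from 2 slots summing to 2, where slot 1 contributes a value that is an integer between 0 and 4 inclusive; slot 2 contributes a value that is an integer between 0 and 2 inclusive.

The generating function for the choices is (1 + y + y² + y³ + y⁴)·(1 + y + y²); the count is [y²].
(1 + y + y² + y³ + y⁴) has coefficients 1,1,1 for degrees 0…2.
(1 + y + y²) has coefficients 1,1,1 for degrees 0…2.
[y²] = 1·1 + 1·1 + 1·1 = 3.

3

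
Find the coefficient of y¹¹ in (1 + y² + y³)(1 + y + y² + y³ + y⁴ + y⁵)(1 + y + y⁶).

(1 + y² + y³) has coefficients 1,0,1,1 for degrees 0…3.
(1 + y + y² + y³ + y⁴ + y⁵) has coefficients 1,1,1,1,1,1,0,0,0,0,0,0 for degrees 0…11.
Finally multiplying by (1 + y + y⁶), the product of all factors after the first has coefficients 1,2,2,2,2,2,2,1,1,1,1,1 for degrees 0…11.
[y¹¹] = 1·1 + 1·1 + 1·1 = 3.

3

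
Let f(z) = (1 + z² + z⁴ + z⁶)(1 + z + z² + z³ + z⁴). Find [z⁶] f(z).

3

(1 + z² + z⁴ + z⁶) has coefficients 1,0,1,0,1,0,1 for degrees 0…6.
(1 + z + z² + z³ + z⁴) has coefficients 1,1,1,1,1,0,0 for degrees 0…6.
[z⁶] = 1·0 + 1·1 + 1·1 + 1·1 = 3.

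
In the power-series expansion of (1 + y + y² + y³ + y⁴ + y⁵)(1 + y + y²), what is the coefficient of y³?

3

(1 + y + y² + y³ + y⁴ + y⁵) has coefficients 1,1,1,1 for degrees 0…3.
(1 + y + y²) has coefficients 1,1,1,0 for degrees 0…3.
[y³] = 1·0 + 1·1 + 1·1 + 1·1 = 3.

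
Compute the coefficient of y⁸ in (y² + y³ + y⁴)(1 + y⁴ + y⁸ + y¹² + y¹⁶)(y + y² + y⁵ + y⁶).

4

(y² + y³ + y⁴) has coefficients 0,0,1,1,1 for degrees 0…4.
(1 + y⁴ + y⁸ + y¹² + y¹⁶) has coefficients 1,0,0,0,1,0,0,0,1 for degrees 0…8.
Finally multiplying by (y + y² + y⁵ + y⁶), the product of all factors after the first has coefficients 0,1,1,0,0,2,2,0,0 for degrees 0…8.
[y⁸] = 1·2 + 1·2 + 1·0 = 4.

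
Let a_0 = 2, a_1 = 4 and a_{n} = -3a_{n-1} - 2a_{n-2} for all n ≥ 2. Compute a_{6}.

The ordinary generating function has denominator 1 + 3q + 2q^2.
Iterating the recurrence: a_0,…,a_{6} = 2, 4, -16, 40, -88, 184, -376.

-376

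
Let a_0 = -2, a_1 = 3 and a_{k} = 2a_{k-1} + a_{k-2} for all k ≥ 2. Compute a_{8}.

The ordinary generating function has denominator 1 - 2z - z^2.
Iterating the recurrence: a_0,…,a_{8} = -2, 3, 4, 11, 26, 63, 152, 367, 886.

886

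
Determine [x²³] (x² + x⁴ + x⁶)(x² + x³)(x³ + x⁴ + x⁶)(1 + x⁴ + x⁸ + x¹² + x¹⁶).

5

(x² + x⁴ + x⁶) has coefficients 0,0,1,0,1,0,1 for degrees 0…6.
(x² + x³) has coefficients 0,0,1,1,0,0,0,0,0,0,0,0,0,0,0,0,0,0,0,0,0,0,0,0 for degrees 0…23.
Multiplying by (x³ + x⁴ + x⁶) gives running coefficients 0,0,0,0,0,1,2,1,1,1,0,0,0,0,0,0,0,0,0,0,0,0,0,0 for degrees 0…23.
Finally multiplying by (1 + x⁴ + x⁸ + x¹² + x¹⁶), the product of all factors after the first has coefficients 0,0,0,0,0,1,2,1,1,2,2,1,1,2,2,1,1,2,2,1,1,2,2,1 for degrees 0…23.
[x²³] = 1·2 + 1·1 + 1·2 = 5.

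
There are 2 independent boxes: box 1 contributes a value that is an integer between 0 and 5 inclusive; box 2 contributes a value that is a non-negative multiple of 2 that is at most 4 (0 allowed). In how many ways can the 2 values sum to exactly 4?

The generating function for the choices is (1 + t + t² + t³ + t⁴ + t⁵)·(1 + t² + t⁴); the count is [t⁴].
(1 + t + t² + t³ + t⁴ + t⁵) has coefficients 1,1,1,1,1 for degrees 0…4.
(1 + t² + t⁴) has coefficients 1,0,1,0,1 for degrees 0…4.
[t⁴] = 1·1 + 1·0 + 1·1 + 1·0 + 1·1 = 3.

3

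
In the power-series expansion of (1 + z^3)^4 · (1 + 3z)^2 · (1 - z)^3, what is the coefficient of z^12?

-39

(1 + z^3)^4 has coefficients 1,0,0,4,0,0,6,0,0,4,0,0,1 for degrees 0…12.
(1 + 3z)^2 has coefficients 1,6,9,0,0,0,0,0,0,0,0,0,0 for degrees 0…12.
Finally multiplying by (1 - z)^3, the product of all factors after the first has coefficients 1,3,-6,-10,21,-9,0,0,0,0,0,0,0 for degrees 0…12.
[z^12] = 1·0 + 4·0 + 6·0 + 4·(-10) + 1·1 = -39.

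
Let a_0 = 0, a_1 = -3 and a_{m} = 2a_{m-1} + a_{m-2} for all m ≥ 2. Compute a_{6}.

-210

The ordinary generating function has denominator 1 - 2x - x^2.
Iterating the recurrence: a_0,…,a_{6} = 0, -3, -6, -15, -36, -87, -210.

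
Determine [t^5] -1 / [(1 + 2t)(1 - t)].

21

Partial fractions give a closed form: a_n = (-2/3)·(-2)^n + (-1/3)·1^n.
At n = 5: a_5 = 21.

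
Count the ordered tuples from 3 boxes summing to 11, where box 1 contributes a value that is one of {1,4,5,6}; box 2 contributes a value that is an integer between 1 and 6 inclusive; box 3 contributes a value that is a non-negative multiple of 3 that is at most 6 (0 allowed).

7

The generating function for the choices is (q + q^4 + q^5 + q^6)·(q + q^2 + q^3 + q^4 + q^5 + q^6)·(1 + q^3 + q^6); the count is [q^11].
(q + q^4 + q^5 + q^6) has coefficients 0,1,0,0,1,1,1 for degrees 0…6.
(q + q^2 + q^3 + q^4 + q^5 + q^6) has coefficients 0,1,1,1,1,1,1,0,0,0,0,0 for degrees 0…11.
Finally multiplying by (1 + q^3 + q^6), the product of all factors after the first has coefficients 0,1,1,1,2,2,2,2,2,2,1,1 for degrees 0…11.
[q^11] = 1·1 + 1·2 + 1·2 + 1·2 = 7.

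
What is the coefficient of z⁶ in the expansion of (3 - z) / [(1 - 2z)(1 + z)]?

108

Partial fractions give a closed form: a_n = (5/3)·2^n + (4/3)·(-1)^n.
At n = 6: a_6 = 108.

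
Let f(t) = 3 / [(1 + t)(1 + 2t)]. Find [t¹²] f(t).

The denominator gives the recurrence a_n = −3a_(n−1) − 2a_(n−2) for n ≥ 2; the numerator fixes a_0 = 3, a_1 = -9.
Iterating: 3, -9, 21, -45, 93, -189, 381, -765, 1533, -3069, 6141, -12285, 24573, so a_12 = 24573.

24573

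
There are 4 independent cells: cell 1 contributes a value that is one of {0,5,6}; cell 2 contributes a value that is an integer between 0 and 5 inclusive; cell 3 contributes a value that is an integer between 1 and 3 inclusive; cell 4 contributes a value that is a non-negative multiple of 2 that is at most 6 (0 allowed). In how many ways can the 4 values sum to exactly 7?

The generating function for the choices is (1 + y^5 + y^6)·(1 + y + y^2 + y^3 + y^4 + y^5)·(y + y^2 + y^3)·(1 + y^2 + y^4 + y^6); the count is [y^7].
(1 + y^5 + y^6) has coefficients 1,0,0,0,0,1,1 for degrees 0…6.
(1 + y + y^2 + y^3 + y^4 + y^5) has coefficients 1,1,1,1,1,1,0,0 for degrees 0…7.
Multiplying by (y + y^2 + y^3) gives running coefficients 0,1,2,3,3,3,3,2 for degrees 0…7.
Finally multiplying by (1 + y^2 + y^4 + y^6), the product of all factors after the first has coefficients 0,1,2,4,5,7,8,9 for degrees 0…7.
[y^7] = 1·9 + 1·2 + 1·1 = 12.

12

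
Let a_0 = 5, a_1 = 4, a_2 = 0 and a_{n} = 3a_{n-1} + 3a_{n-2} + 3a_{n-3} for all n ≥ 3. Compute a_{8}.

The ordinary generating function has denominator 1 - 3z - 3z^2 - 3z^3.
Iterating the recurrence: a_0,…,a_{8} = 5, 4, 0, 27, 93, 360, 1440, 5679, 22437.

22437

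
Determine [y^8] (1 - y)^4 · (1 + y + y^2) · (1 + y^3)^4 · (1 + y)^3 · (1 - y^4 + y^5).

-6

(1 - y)^4 has coefficients 1,-4,6,-4,1 for degrees 0…4.
(1 + y + y^2) has coefficients 1,1,1,0,0,0,0,0,0 for degrees 0…8.
Multiplying by (1 + y^3)^4 gives running coefficients 1,1,1,4,4,4,6,6,6 for degrees 0…8.
Multiplying by (1 + y)^3 gives running coefficients 1,4,7,11,20,29,34,40,46 for degrees 0…8.
Finally multiplying by (1 - y^4 + y^5), the product of all factors after the first has coefficients 1,4,7,11,19,26,31,36,37 for degrees 0…8.
[y^8] = 1·37 − 4·36 + 6·31 − 4·26 + 1·19 = -6.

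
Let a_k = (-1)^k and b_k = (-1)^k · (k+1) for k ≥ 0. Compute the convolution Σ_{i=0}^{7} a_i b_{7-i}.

The convolution is the t^7 coefficient of A(t)B(t).
Σ = 1·(-8) − 1·7 + 1·(-6) − 1·5 + 1·(-4) − 1·3 + 1·(-2) − 1·1 = -36.

-36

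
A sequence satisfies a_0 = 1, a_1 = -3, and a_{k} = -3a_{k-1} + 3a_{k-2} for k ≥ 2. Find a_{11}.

-1924560

The ordinary generating function has denominator 1 + 3z - 3z^2.
Iterating the recurrence: a_0,…,a_{11} = 1, -3, 12, -45, 171, -648, 2457, -9315, 35316, -133893, 507627, -1924560.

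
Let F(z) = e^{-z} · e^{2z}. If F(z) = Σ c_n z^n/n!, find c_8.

The EGF product rule gives c_8 = Σ_{k_1+k_2=8} C(8; k_1,k_2) · ∏ g_i(k_i), where e^{-z} gives (-1)^k; e^{2z} gives (2)^k.
g_1(k) for k = 0…8: 1, -1, 1, -1, 1, -1, 1, -1, 1.
g_2(k) for k = 0…8: 1, 2, 4, 8, 16, 32, 64, 128, 256.
c_8 = Σ_k C(8,k)·g_1(k)·g_2(8−k) = 1·1·256 + 8·(-1)·128 + 28·1·64 + 56·(-1)·32 + 70·1·16 + 56·(-1)·8 + 28·1·4 + 8·(-1)·2 + 1·1·1 = 256 − 1024 + 1792 − 1792 + 1120 − 448 + 112 − 16 + 1 = 1.

1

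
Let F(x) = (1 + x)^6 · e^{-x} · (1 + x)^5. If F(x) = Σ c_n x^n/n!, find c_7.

The EGF product rule gives c_7 = Σ_{k_1+k_2+k_3=7} C(7; k_1,k_2,k_3) · ∏ g_i(k_i), where (1+x)^6 gives the falling factorial (6)_k; e^{-x} gives (-1)^k; (1+x)^5 gives the falling factorial (5)_k.
g_1(k) for k = 0…7: 1, 6, 30, 120, 360, 720, 720, 0.
g_2(k) for k = 0…7: 1, -1, 1, -1, 1, -1, 1, -1.
g_3(k) for k = 0…7: 1, 5, 20, 60, 120, 120, 0, 0.
First combine the last two factors: h(k) = Σ_j C(k,j)·g_2(j)·g_3(k−j) for k = 0…7: 1, 4, 11, 14, -19, -56, 151, 34.
c_7 = Σ_k C(7,k)·g_1(k)·h(7−k) = 1·1·34 + 7·6·151 + 21·30·(-56) + 35·120·(-19) + 35·360·14 + 21·720·11 + 7·720·4 = 34 + 6342 − 35280 − 79800 + 176400 + 166320 + 20160 = 254176.

254176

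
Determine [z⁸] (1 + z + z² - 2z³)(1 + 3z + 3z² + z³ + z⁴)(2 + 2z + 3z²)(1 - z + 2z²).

(1 + z + z² - 2z³) has coefficients 1,1,1,-2 for degrees 0…3.
(1 + 3z + 3z² + z³ + z⁴) has coefficients 1,3,3,1,1,0,0,0,0 for degrees 0…8.
Multiplying by (2 + 2z + 3z²) gives running coefficients 2,8,15,17,13,5,3,0,0 for degrees 0…8.
Finally multiplying by (1 - z + 2z²), the product of all factors after the first has coefficients 2,6,11,18,26,26,24,7,6 for degrees 0…8.
[z⁸] = 1·6 + 1·7 + 1·24 − 2·26 = -15.

-15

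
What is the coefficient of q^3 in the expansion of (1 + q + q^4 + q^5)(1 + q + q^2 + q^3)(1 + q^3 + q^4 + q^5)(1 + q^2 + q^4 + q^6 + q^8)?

5

(1 + q + q^4 + q^5) has coefficients 1,1,0,0 for degrees 0…3.
(1 + q + q^2 + q^3) has coefficients 1,1,1,1 for degrees 0…3.
Multiplying by (1 + q^3 + q^4 + q^5) gives running coefficients 1,1,1,2 for degrees 0…3.
Finally multiplying by (1 + q^2 + q^4 + q^6 + q^8), the product of all factors after the first has coefficients 1,1,2,3 for degrees 0…3.
[q^3] = 1·3 + 1·2 = 5.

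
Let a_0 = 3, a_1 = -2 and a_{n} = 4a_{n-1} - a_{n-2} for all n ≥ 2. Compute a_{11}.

The ordinary generating function has denominator 1 - 4t + t^2.
Iterating the recurrence: a_0,…,a_{11} = 3, -2, -11, -42, -157, -586, -2187, -8162, -30461, -113682, -424267, -1583386.

-1583386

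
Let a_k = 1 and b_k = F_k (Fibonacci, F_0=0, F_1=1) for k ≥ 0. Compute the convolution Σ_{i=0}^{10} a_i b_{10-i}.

143

The convolution is the t^10 coefficient of A(t)B(t).
Σ = 1·55 + 1·34 + 1·21 + 1·13 + 1·8 + 1·5 + 1·3 + 1·2 + 1·1 + 1·1 + 1·0 = 143.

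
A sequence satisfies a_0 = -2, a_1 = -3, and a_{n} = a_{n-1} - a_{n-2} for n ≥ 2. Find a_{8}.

The ordinary generating function has denominator 1 - q + q^2.
Iterating the recurrence: a_0,…,a_{8} = -2, -3, -1, 2, 3, 1, -2, -3, -1.

-1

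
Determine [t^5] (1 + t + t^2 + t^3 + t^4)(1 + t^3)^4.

4

(1 + t + t^2 + t^3 + t^4) has coefficients 1,1,1,1,1 for degrees 0…4.
(1 + t^3)^4 has coefficients 1,0,0,4,0,0 for degrees 0…5.
[t^5] = 1·0 + 1·0 + 1·4 + 1·0 + 1·0 = 4.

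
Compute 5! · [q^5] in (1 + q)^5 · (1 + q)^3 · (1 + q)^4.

95040

The EGF product rule gives c_5 = Σ_{k_1+k_2+k_3=5} C(5; k_1,k_2,k_3) · ∏ g_i(k_i), where (1+q)^5 gives the falling factorial (5)_k; (1+q)^3 gives the falling factorial (3)_k; (1+q)^4 gives the falling factorial (4)_k.
g_1(k) for k = 0…5: 1, 5, 20, 60, 120, 120.
g_2(k) for k = 0…5: 1, 3, 6, 6, 0, 0.
g_3(k) for k = 0…5: 1, 4, 12, 24, 24, 0.
First combine the last two factors: h(k) = Σ_j C(k,j)·g_2(j)·g_3(k−j) for k = 0…5: 1, 7, 42, 210, 840, 2520.
c_5 = Σ_k C(5,k)·g_1(k)·h(5−k) = 1·1·2520 + 5·5·840 + 10·20·210 + 10·60·42 + 5·120·7 + 1·120·1 = 2520 + 21000 + 42000 + 25200 + 4200 + 120 = 95040.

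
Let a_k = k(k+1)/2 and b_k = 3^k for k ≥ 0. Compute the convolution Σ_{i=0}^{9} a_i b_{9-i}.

22113

The convolution is the t^9 coefficient of A(t)B(t).
Σ = 0·19683 + 1·6561 + 3·2187 + 6·729 + 10·243 + 15·81 + 21·27 + 28·9 + 36·3 + 45·1 = 22113.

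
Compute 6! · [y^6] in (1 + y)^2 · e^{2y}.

The EGF product rule gives c_6 = Σ_{k_1+k_2=6} C(6; k_1,k_2) · ∏ g_i(k_i), where (1+y)^2 gives the falling factorial (2)_k; e^{2y} gives (2)^k.
g_1(k) for k = 0…6: 1, 2, 2, 0, 0, 0, 0.
g_2(k) for k = 0…6: 1, 2, 4, 8, 16, 32, 64.
c_6 = Σ_k C(6,k)·g_1(k)·g_2(6−k) = 1·1·64 + 6·2·32 + 15·2·16 = 64 + 384 + 480 = 928.

928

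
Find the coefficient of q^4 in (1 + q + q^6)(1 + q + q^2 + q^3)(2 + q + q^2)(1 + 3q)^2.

117

(1 + q + q^6) has coefficients 1,1,0,0,0 for degrees 0…4.
(1 + q + q^2 + q^3) has coefficients 1,1,1,1,0 for degrees 0…4.
Multiplying by (2 + q + q^2) gives running coefficients 2,3,4,4,2 for degrees 0…4.
Finally multiplying by (1 + 3q)^2, the product of all factors after the first has coefficients 2,15,40,55,62 for degrees 0…4.
[q^4] = 1·62 + 1·55 = 117.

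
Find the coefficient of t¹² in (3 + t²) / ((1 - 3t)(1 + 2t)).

997348

The denominator gives the recurrence a_n = a_(n−1) + 6a_(n−2) for n ≥ 3; the numerator fixes a_0 = 3, a_1 = 3, a_2 = 22.
Iterating: 3, 3, 22, 40, 172, 412, 1444, 3916, 12580, 36076, 111556, 328012, 997348, so a_12 = 997348.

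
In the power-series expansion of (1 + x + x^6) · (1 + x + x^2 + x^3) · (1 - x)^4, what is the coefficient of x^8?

(1 + x + x^6) has coefficients 1,1,0,0,0,0,1 for degrees 0…6.
(1 + x + x^2 + x^3) has coefficients 1,1,1,1,0,0,0,0,0 for degrees 0…8.
Finally multiplying by (1 - x)^4, the product of all factors after the first has coefficients 1,-3,3,-1,-1,3,-3,1,0 for degrees 0…8.
[x^8] = 1·0 + 1·1 + 1·3 = 4.

4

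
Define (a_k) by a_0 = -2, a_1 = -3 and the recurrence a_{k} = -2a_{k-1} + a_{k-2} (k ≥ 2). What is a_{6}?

152

The ordinary generating function has denominator 1 + 2z - z^2.
Iterating the recurrence: a_0,…,a_{6} = -2, -3, 4, -11, 26, -63, 152.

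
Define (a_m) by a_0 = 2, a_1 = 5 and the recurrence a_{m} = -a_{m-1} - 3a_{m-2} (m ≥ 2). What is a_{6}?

-86

The ordinary generating function has denominator 1 + y + 3y^2.
Iterating the recurrence: a_0,…,a_{6} = 2, 5, -11, -4, 37, -25, -86.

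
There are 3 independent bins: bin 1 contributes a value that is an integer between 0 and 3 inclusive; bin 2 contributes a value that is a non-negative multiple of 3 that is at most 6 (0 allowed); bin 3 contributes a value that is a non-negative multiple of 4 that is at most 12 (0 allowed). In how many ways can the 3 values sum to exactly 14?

3

The generating function for the choices is (1 + x + x^2 + x^3)·(1 + x^3 + x^6)·(1 + x^4 + x^8 + x^12); the count is [x^14].
(1 + x + x^2 + x^3) has coefficients 1,1,1,1 for degrees 0…3.
(1 + x^3 + x^6) has coefficients 1,0,0,1,0,0,1,0,0,0,0,0,0,0,0 for degrees 0…14.
Finally multiplying by (1 + x^4 + x^8 + x^12), the product of all factors after the first has coefficients 1,0,0,1,1,0,1,1,1,0,1,1,1,0,1 for degrees 0…14.
[x^14] = 1·1 + 1·0 + 1·1 + 1·1 = 3.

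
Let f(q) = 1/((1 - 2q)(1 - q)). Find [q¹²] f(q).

Partial fractions give a closed form: a_n = (2)·2^n + (-1)·1^n.
At n = 12: a_12 = 8191.

8191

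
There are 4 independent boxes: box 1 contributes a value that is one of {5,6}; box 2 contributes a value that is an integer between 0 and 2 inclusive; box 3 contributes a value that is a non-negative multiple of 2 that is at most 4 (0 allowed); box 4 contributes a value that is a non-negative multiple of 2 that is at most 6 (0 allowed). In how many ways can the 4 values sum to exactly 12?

The generating function for the choices is (t^5 + t^6)·(1 + t + t^2)·(1 + t^2 + t^4)·(1 + t^2 + t^4 + t^6); the count is [t^12].
(t^5 + t^6) has coefficients 0,0,0,0,0,1,1 for degrees 0…6.
(1 + t + t^2) has coefficients 1,1,1,0,0,0,0,0,0,0,0,0,0 for degrees 0…12.
Multiplying by (1 + t^2 + t^4) gives running coefficients 1,1,2,1,2,1,1,0,0,0,0,0,0 for degrees 0…12.
Finally multiplying by (1 + t^2 + t^4 + t^6), the product of all factors after the first has coefficients 1,1,3,2,5,3,6,3,5,2,3,1,1 for degrees 0…12.
[t^12] = 1·3 + 1·6 = 9.

9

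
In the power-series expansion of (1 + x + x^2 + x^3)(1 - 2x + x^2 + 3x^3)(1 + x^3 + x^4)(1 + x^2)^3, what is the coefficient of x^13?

(1 + x + x^2 + x^3) has coefficients 1,1,1,1 for degrees 0…3.
(1 - 2x + x^2 + 3x^3) has coefficients 1,-2,1,3,0,0,0,0,0,0,0,0,0,0 for degrees 0…13.
Multiplying by (1 + x^3 + x^4) gives running coefficients 1,-2,1,4,-1,-1,4,3,0,0,0,0,0,0 for degrees 0…13.
Finally multiplying by (1 + x^2)^3, the product of all factors after the first has coefficients 1,-2,4,-2,5,5,5,10,10,10,11,8,4,3 for degrees 0…13.
[x^13] = 1·3 + 1·4 + 1·8 + 1·11 = 26.

26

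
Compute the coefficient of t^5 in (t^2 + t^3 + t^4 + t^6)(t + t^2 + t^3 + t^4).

3

(t^2 + t^3 + t^4 + t^6) has coefficients 0,0,1,1,1,0 for degrees 0…5.
(t + t^2 + t^3 + t^4) has coefficients 0,1,1,1,1,0 for degrees 0…5.
[t^5] = 1·1 + 1·1 + 1·1 = 3.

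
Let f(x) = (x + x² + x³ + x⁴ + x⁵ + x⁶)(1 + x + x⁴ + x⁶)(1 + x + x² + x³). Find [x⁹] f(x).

10

(x + x² + x³ + x⁴ + x⁵ + x⁶) has coefficients 0,1,1,1,1,1,1 for degrees 0…6.
(1 + x + x⁴ + x⁶) has coefficients 1,1,0,0,1,0,1,0,0,0 for degrees 0…9.
Finally multiplying by (1 + x + x² + x³), the product of all factors after the first has coefficients 1,2,2,2,2,1,2,2,1,1 for degrees 0…9.
[x⁹] = 1·1 + 1·2 + 1·2 + 1·1 + 1·2 + 1·2 = 10.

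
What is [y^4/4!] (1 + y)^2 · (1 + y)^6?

1680

The EGF product rule gives c_4 = Σ_{k_1+k_2=4} C(4; k_1,k_2) · ∏ g_i(k_i), where (1+y)^2 gives the falling factorial (2)_k; (1+y)^6 gives the falling factorial (6)_k.
g_1(k) for k = 0…4: 1, 2, 2, 0, 0.
g_2(k) for k = 0…4: 1, 6, 30, 120, 360.
c_4 = Σ_k C(4,k)·g_1(k)·g_2(4−k) = 1·1·360 + 4·2·120 + 6·2·30 = 360 + 960 + 360 = 1680.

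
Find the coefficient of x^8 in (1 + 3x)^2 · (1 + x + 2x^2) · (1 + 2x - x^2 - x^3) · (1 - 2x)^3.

-344

(1 + 3x)^2 has coefficients 1,6,9 for degrees 0…2.
(1 + x + 2x^2) has coefficients 1,1,2,0,0,0,0,0,0 for degrees 0…8.
Multiplying by (1 + 2x - x^2 - x^3) gives running coefficients 1,3,3,2,-3,-2,0,0,0 for degrees 0…8.
Finally multiplying by (1 - 2x)^3, the product of all factors after the first has coefficients 1,-3,-3,12,-3,16,-40,0,16 for degrees 0…8.
[x^8] = 1·16 + 6·0 + 9·(-40) = -344.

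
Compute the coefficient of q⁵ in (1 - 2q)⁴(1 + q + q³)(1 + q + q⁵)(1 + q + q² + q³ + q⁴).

(1 - 2q)⁴ has coefficients 1,-8,24,-32,16 for degrees 0…4.
(1 + q + q³) has coefficients 1,1,0,1,0,0 for degrees 0…5.
Multiplying by (1 + q + q⁵) gives running coefficients 1,2,1,1,1,1 for degrees 0…5.
Finally multiplying by (1 + q + q² + q³ + q⁴), the product of all factors after the first has coefficients 1,3,4,5,6,6 for degrees 0…5.
[q⁵] = 1·6 − 8·6 + 24·5 − 32·4 + 16·3 = -2.

-2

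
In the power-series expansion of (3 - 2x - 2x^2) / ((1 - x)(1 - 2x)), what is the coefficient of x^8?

769

The denominator gives the recurrence a_n = 3a_(n−1) − 2a_(n−2) for n ≥ 3; the numerator fixes a_0 = 3, a_1 = 7, a_2 = 13.
Iterating: 3, 7, 13, 25, 49, 97, 193, 385, 769, so a_8 = 769.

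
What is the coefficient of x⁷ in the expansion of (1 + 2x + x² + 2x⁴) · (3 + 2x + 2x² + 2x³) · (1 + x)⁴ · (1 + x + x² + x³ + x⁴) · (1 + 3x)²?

(1 + 2x + x² + 2x⁴) has coefficients 1,2,1,0,2 for degrees 0…4.
(3 + 2x + 2x² + 2x³) has coefficients 3,2,2,2,0,0,0,0 for degrees 0…7.
Multiplying by (1 + x)⁴ gives running coefficients 3,14,28,34,31,22,10,2 for degrees 0…7.
Multiplying by (1 + x + x² + x³ + x⁴) gives running coefficients 3,17,45,79,110,129,125,99 for degrees 0…7.
Finally multiplying by (1 + 3x)², the product of all factors after the first has coefficients 3,35,174,502,989,1500,1889,2010 for degrees 0…7.
[x⁷] = 1·2010 + 2·1889 + 1·1500 + 2·502 = 8292.

8292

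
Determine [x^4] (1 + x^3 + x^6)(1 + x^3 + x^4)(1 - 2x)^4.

1

(1 + x^3 + x^6) has coefficients 1,0,0,1,0 for degrees 0…4.
(1 + x^3 + x^4) has coefficients 1,0,0,1,1 for degrees 0…4.
Finally multiplying by (1 - 2x)^4, the product of all factors after the first has coefficients 1,-8,24,-31,9 for degrees 0…4.
[x^4] = 1·9 + 1·(-8) = 1.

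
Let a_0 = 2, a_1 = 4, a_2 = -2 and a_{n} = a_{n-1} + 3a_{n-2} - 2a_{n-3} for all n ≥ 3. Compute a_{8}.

-58

The ordinary generating function has denominator 1 - y - 3y^2 + 2y^3.
Iterating the recurrence: a_0,…,a_{8} = 2, 4, -2, 6, -8, 14, -22, 36, -58.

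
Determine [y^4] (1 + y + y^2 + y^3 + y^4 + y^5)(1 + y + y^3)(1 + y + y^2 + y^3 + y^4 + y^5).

(1 + y + y^2 + y^3 + y^4 + y^5) has coefficients 1,1,1,1,1 for degrees 0…4.
(1 + y + y^3) has coefficients 1,1,0,1,0 for degrees 0…4.
Finally multiplying by (1 + y + y^2 + y^3 + y^4 + y^5), the product of all factors after the first has coefficients 1,2,2,3,3 for degrees 0…4.
[y^4] = 1·3 + 1·3 + 1·2 + 1·2 + 1·1 = 11.

11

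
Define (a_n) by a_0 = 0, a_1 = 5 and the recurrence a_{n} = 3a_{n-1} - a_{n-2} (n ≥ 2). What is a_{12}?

The ordinary generating function has denominator 1 - 3z + z^2.
Iterating the recurrence: a_0,…,a_{12} = 0, 5, 15, 40, 105, 275, 720, 1885, 4935, 12920, 33825, 88555, 231840.

231840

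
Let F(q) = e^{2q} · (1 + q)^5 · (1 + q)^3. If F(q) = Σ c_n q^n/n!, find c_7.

1586944

The EGF product rule gives c_7 = Σ_{k_1+k_2+k_3=7} C(7; k_1,k_2,k_3) · ∏ g_i(k_i), where e^{2q} gives (2)^k; (1+q)^5 gives the falling factorial (5)_k; (1+q)^3 gives the falling factorial (3)_k.
g_1(k) for k = 0…7: 1, 2, 4, 8, 16, 32, 64, 128.
g_2(k) for k = 0…7: 1, 5, 20, 60, 120, 120, 0, 0.
g_3(k) for k = 0…7: 1, 3, 6, 6, 0, 0, 0, 0.
First combine the last two factors: h(k) = Σ_j C(k,j)·g_2(j)·g_3(k−j) for k = 0…7: 1, 8, 56, 336, 1680, 6720, 20160, 40320.
c_7 = Σ_k C(7,k)·g_1(k)·h(7−k) = 1·1·40320 + 7·2·20160 + 21·4·6720 + 35·8·1680 + 35·16·336 + 21·32·56 + 7·64·8 + 1·128·1 = 40320 + 282240 + 564480 + 470400 + 188160 + 37632 + 3584 + 128 = 1586944.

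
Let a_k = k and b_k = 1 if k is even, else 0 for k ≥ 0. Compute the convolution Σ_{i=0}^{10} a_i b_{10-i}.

The convolution is the x^10 coefficient of A(x)B(x).
Σ = 0·1 + 1·0 + 2·1 + 3·0 + 4·1 + 5·0 + 6·1 + 7·0 + 8·1 + 9·0 + 10·1 = 30.

30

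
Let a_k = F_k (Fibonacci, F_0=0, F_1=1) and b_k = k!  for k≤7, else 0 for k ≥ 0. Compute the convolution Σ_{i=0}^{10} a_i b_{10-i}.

13241

This is [x^10] in the product of the two ordinary generating functions.
Σ = 0·0 + 1·0 + 1·0 + 2·5040 + 3·720 + 5·120 + 8·24 + 13·6 + 21·2 + 34·1 + 55·1 = 13241.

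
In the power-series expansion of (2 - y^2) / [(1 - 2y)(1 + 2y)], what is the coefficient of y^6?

112

The denominator gives the recurrence a_n = 4a_(n−2) for n ≥ 3; the numerator fixes a_0 = 2, a_1 = 0, a_2 = 7.
Iterating: 2, 0, 7, 0, 28, 0, 112, so a_6 = 112.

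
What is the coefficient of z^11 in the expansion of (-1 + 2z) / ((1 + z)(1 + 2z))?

8189

The denominator gives the recurrence a_n = −3a_(n−1) − 2a_(n−2) for n ≥ 2; the numerator fixes a_0 = -1, a_1 = 5.
Iterating: -1, 5, -13, 29, -61, 125, -253, 509, -1021, 2045, -4093, 8189, so a_11 = 8189.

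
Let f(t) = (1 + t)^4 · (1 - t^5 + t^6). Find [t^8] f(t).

2

(1 + t)^4 has coefficients 1,4,6,4,1 for degrees 0…4.
(1 - t^5 + t^6) has coefficients 1,0,0,0,0,-1,1,0,0 for degrees 0…8.
[t^8] = 1·0 + 4·0 + 6·1 + 4·(-1) + 1·0 = 2.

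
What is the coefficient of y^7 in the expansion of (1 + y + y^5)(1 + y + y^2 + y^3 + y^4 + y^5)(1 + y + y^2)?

6

(1 + y + y^5) has coefficients 1,1,0,0,0,1 for degrees 0…5.
(1 + y + y^2 + y^3 + y^4 + y^5) has coefficients 1,1,1,1,1,1,0,0 for degrees 0…7.
Finally multiplying by (1 + y + y^2), the product of all factors after the first has coefficients 1,2,3,3,3,3,2,1 for degrees 0…7.
[y^7] = 1·1 + 1·2 + 1·3 = 6.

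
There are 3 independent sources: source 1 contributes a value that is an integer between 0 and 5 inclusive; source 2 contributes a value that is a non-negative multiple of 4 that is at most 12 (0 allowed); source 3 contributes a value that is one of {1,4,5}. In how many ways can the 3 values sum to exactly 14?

The generating function for the choices is (1 + q + q^2 + q^3 + q^4 + q^5)·(1 + q^4 + q^8 + q^12)·(q + q^4 + q^5); the count is [q^14].
(1 + q + q^2 + q^3 + q^4 + q^5) has coefficients 1,1,1,1,1,1 for degrees 0…5.
(1 + q^4 + q^8 + q^12) has coefficients 1,0,0,0,1,0,0,0,1,0,0,0,1,0,0 for degrees 0…14.
Finally multiplying by (q + q^4 + q^5), the product of all factors after the first has coefficients 0,1,0,0,1,2,0,0,1,2,0,0,1,2,0 for degrees 0…14.
[q^14] = 1·0 + 1·2 + 1·1 + 1·0 + 1·0 + 1·2 = 5.

5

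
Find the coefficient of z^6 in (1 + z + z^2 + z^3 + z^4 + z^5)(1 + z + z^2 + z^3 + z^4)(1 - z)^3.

(1 + z + z^2 + z^3 + z^4 + z^5) has coefficients 1,1,1,1,1,1 for degrees 0…5.
(1 + z + z^2 + z^3 + z^4) has coefficients 1,1,1,1,1,0,0 for degrees 0…6.
Finally multiplying by (1 - z)^3, the product of all factors after the first has coefficients 1,-2,1,0,0,-1,2 for degrees 0…6.
[z^6] = 1·2 + 1·(-1) + 1·0 + 1·0 + 1·1 + 1·(-2) = 0.

0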